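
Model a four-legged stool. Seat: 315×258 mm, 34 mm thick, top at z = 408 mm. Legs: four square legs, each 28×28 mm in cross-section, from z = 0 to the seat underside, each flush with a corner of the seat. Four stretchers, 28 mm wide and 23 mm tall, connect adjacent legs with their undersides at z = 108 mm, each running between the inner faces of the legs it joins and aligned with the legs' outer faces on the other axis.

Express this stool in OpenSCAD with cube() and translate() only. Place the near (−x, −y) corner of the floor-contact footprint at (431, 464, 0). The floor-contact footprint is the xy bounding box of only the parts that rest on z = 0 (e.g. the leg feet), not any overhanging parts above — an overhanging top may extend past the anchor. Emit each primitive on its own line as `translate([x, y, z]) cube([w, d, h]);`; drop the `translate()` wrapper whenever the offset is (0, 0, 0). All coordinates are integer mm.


translate([431, 464, 374]) cube([315, 258, 34]);
translate([431, 464, 0]) cube([28, 28, 374]);
translate([718, 464, 0]) cube([28, 28, 374]);
translate([431, 694, 0]) cube([28, 28, 374]);
translate([718, 694, 0]) cube([28, 28, 374]);
translate([459, 464, 108]) cube([259, 28, 23]);
translate([459, 694, 108]) cube([259, 28, 23]);
translate([431, 492, 108]) cube([28, 202, 23]);
translate([718, 492, 108]) cube([28, 202, 23]);


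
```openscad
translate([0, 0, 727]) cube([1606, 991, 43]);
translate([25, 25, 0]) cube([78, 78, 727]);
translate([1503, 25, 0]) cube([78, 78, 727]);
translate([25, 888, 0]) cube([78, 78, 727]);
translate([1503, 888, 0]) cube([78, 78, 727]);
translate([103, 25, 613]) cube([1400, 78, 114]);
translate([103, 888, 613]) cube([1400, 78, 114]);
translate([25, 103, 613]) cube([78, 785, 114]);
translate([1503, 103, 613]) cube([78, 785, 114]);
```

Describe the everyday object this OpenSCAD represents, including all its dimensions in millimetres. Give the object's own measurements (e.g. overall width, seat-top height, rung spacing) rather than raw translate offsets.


A table: top 1606 mm (x) × 991 mm (y), 43 mm thick, upper face at z = 770 mm, on four 78×78 mm square legs, each inset 25 mm from the nearest pair of top edges from z = 0 to the bottom of the top. Four apron rails, 78 mm thick and 114 mm tall, run between adjacent legs with their top edges flush with the underside of the top and their outer faces flush with the legs' outer faces.


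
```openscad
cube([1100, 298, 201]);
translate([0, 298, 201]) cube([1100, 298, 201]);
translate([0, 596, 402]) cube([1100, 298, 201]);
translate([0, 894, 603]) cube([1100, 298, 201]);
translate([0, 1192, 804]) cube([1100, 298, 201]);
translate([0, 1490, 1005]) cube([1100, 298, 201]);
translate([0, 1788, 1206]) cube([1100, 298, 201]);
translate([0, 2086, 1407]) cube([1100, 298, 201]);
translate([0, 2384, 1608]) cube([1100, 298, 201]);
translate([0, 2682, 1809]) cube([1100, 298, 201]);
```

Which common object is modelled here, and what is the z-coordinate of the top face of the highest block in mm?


A staircase. The total rise is 2010 mm.

10 identical blocks, each offset up and back from the previous — a staircase. Each step is 201 mm tall and there are 10 of them, so the total rise is 10 × 201 = 2010 mm.


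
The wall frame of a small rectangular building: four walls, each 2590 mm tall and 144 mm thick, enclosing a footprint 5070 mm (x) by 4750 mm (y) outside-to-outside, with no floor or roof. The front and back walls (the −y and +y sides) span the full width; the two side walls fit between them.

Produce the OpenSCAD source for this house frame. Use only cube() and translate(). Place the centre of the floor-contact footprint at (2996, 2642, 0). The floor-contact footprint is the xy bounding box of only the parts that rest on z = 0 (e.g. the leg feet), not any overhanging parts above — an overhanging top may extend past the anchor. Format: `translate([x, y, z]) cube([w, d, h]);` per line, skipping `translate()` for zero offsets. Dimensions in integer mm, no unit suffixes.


translate([461, 267, 0]) cube([5070, 144, 2590]);
translate([461, 4873, 0]) cube([5070, 144, 2590]);
translate([461, 411, 0]) cube([144, 4462, 2590]);
translate([5387, 411, 0]) cube([144, 4462, 2590]);


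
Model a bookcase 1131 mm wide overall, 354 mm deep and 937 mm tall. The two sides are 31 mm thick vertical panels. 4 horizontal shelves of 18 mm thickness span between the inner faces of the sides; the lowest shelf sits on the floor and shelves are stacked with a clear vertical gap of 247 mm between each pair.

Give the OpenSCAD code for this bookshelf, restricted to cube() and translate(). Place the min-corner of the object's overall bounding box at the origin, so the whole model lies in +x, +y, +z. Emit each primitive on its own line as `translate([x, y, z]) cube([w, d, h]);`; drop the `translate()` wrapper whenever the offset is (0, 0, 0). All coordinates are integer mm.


cube([31, 354, 937]);
translate([1100, 0, 0]) cube([31, 354, 937]);
translate([31, 0, 0]) cube([1069, 354, 18]);
translate([31, 0, 265]) cube([1069, 354, 18]);
translate([31, 0, 530]) cube([1069, 354, 18]);
translate([31, 0, 795]) cube([1069, 354, 18]);


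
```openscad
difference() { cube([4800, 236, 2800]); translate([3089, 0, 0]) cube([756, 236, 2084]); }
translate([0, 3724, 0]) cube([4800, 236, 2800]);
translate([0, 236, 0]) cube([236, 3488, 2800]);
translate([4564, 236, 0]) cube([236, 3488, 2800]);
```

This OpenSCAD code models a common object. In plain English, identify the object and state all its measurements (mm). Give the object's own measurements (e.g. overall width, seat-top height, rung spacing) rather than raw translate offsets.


A single room: four walls, each 2800 mm tall and 236 mm thick, enclosing an outside footprint 4800×3960 mm (x × y), no floor or roof. The front and back walls (−y and +y sides) run the full x-width; the side walls fit between their inner faces. A door opening 756 mm wide and 2084 mm tall is cut through the front wall from the floor up, its −x edge 3089 mm from the wall's −x end.


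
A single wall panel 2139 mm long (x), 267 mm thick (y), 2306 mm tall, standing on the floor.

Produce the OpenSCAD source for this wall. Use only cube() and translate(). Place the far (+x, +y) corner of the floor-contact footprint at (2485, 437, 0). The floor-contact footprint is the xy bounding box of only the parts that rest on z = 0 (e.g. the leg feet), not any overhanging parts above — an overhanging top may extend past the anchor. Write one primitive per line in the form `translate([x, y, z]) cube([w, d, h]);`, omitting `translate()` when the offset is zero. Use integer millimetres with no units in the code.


translate([346, 170, 0]) cube([2139, 267, 2306]);


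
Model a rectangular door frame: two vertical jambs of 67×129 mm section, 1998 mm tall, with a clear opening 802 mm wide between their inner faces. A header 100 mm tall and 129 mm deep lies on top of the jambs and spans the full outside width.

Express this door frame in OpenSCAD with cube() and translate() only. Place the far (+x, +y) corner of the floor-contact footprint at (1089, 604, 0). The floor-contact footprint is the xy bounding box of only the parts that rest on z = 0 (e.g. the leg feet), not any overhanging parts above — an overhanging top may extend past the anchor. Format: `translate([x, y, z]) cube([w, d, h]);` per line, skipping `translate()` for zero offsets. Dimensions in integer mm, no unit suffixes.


translate([153, 475, 0]) cube([67, 129, 1998]);
translate([1022, 475, 0]) cube([67, 129, 1998]);
translate([153, 475, 1998]) cube([936, 129, 100]);


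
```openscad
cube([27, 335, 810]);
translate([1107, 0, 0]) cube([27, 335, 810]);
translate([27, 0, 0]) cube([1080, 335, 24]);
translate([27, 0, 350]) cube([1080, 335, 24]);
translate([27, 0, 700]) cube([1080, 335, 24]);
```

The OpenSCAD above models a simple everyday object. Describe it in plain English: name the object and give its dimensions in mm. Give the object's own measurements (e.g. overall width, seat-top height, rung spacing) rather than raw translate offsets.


An open bookshelf. Two side panels, each 27 mm thick, 335 mm deep and 810 mm tall, stand 1134 mm apart (outside-to-outside). Between them sit 3 shelves, each 24 mm thick and 335 mm deep, spanning the full gap between the sides. The bottom shelf rests on the floor (its underside at z = 0) and the clear gap between one shelf's top and the next shelf's underside is 326 mm.


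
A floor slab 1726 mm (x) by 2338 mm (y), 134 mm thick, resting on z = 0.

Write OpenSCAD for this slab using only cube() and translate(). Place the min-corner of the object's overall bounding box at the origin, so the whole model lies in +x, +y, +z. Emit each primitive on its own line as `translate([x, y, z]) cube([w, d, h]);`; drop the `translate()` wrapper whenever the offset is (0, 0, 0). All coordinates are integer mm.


cube([1726, 2338, 134]);


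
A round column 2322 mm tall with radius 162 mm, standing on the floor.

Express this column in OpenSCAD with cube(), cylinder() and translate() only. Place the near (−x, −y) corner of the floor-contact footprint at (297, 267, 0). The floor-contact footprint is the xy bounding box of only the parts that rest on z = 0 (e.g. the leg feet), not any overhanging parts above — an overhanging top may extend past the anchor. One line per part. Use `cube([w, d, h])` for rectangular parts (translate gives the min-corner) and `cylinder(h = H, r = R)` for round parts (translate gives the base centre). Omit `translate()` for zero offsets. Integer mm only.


translate([459, 429, 0]) cylinder(h = 2322, r = 162);


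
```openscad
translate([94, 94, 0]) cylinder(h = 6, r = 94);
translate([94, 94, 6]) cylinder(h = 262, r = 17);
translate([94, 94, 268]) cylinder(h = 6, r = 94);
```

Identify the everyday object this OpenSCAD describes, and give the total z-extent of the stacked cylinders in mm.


A spool. The overall height is 274 mm.

Three coaxial cylinders, large–small–large — a spool. Two 6 mm flanges and a 262 mm core give 6 + 262 + 6 = 274 mm.


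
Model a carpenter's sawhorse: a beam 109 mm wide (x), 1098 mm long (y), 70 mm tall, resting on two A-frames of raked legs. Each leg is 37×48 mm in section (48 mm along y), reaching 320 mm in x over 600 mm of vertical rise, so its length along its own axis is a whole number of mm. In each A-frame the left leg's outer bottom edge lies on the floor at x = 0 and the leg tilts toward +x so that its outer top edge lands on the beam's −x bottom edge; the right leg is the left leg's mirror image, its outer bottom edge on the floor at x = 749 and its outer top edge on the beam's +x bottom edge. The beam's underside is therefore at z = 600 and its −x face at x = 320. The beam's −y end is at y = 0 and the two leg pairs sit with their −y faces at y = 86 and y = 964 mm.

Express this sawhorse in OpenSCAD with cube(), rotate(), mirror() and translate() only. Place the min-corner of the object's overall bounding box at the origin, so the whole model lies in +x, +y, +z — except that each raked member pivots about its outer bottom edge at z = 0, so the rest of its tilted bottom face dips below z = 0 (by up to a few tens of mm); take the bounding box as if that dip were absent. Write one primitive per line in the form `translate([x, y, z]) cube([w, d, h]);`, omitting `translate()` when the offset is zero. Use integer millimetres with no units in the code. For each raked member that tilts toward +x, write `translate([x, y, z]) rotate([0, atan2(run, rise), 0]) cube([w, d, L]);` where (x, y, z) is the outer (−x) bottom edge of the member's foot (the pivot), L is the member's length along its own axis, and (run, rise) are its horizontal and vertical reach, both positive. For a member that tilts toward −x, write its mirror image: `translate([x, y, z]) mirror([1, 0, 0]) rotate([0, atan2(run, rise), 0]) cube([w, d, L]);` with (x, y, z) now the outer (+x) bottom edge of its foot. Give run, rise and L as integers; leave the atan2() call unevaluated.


translate([320, 0, 600]) cube([109, 1098, 70]);
translate([0, 86, 0]) rotate([0, atan2(320, 600), 0]) cube([37, 48, 680]);
translate([749, 86, 0]) mirror([1, 0, 0]) rotate([0, atan2(320, 600), 0]) cube([37, 48, 680]);
translate([0, 964, 0]) rotate([0, atan2(320, 600), 0]) cube([37, 48, 680]);
translate([749, 964, 0]) mirror([1, 0, 0]) rotate([0, atan2(320, 600), 0]) cube([37, 48, 680]);


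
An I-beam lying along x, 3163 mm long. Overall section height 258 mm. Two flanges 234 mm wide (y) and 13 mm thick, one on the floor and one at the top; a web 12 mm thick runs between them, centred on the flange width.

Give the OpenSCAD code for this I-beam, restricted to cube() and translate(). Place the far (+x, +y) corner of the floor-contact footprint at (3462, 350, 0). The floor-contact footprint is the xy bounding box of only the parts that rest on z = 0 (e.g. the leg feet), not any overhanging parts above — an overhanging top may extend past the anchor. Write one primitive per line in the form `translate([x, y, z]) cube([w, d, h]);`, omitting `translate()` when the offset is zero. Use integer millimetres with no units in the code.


translate([299, 116, 0]) cube([3163, 234, 13]);
translate([299, 227, 13]) cube([3163, 12, 232]);
translate([299, 116, 245]) cube([3163, 234, 13]);


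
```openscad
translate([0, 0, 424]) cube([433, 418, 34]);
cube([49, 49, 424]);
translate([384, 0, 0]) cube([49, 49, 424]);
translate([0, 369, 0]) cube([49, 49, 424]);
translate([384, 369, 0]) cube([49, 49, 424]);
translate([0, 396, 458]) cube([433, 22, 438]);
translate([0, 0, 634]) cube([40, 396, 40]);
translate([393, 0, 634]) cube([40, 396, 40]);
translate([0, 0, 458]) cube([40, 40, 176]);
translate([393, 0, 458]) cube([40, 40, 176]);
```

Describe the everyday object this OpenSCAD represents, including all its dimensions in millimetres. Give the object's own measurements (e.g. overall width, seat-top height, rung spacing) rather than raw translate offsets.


A chair. The seat is a 433×418×34 mm slab with its top at z = 458 mm, on four 49×49 mm corner legs (flush with the seat edges, standing on z = 0). A flat backrest 22 mm thick, 438 mm tall, spans the full seat width and rises from the seat top along its +y edge, rear face flush with the rear of the seat. Two armrests of 40×40 mm section run along each side from the seat's front edge to the front of the backrest, top faces 216 mm above the seat top and outer faces flush with the seat's x-edges; a 40×40 mm post under the front of each armrest stands on the seat at the front corner.


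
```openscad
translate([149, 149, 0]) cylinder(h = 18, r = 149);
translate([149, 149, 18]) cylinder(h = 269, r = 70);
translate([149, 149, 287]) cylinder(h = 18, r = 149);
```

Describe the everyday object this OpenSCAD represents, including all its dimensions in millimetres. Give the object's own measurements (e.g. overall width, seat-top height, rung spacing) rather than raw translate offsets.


A spool: two coaxial disc flanges of radius 149 mm and thickness 18 mm, joined by a core cylinder of radius 70 mm and height 269 mm. The lower flange rests on z = 0 and the three cylinders share a vertical axis.


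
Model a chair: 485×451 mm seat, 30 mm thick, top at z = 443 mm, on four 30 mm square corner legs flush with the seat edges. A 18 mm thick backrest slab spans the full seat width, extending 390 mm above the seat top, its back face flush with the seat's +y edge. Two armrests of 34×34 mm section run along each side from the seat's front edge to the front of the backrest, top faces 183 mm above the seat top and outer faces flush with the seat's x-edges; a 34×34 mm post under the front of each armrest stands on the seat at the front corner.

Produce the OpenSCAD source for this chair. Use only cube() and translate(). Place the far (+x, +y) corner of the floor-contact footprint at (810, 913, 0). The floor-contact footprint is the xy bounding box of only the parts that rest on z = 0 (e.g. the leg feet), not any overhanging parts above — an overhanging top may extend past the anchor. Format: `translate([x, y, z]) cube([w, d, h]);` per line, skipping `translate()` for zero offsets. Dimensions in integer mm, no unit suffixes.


// leg_h = 443 - 30 = 413
// arm post h = 183 - 34 = 149
translate([325, 462, 413]) cube([485, 451, 30]);
translate([325, 462, 0]) cube([30, 30, 413]);
translate([780, 462, 0]) cube([30, 30, 413]);
translate([325, 883, 0]) cube([30, 30, 413]);
translate([780, 883, 0]) cube([30, 30, 413]);
translate([325, 895, 443]) cube([485, 18, 390]);
translate([325, 462, 592]) cube([34, 433, 34]);
translate([776, 462, 592]) cube([34, 433, 34]);
translate([325, 462, 443]) cube([34, 34, 149]);
translate([776, 462, 443]) cube([34, 34, 149]);


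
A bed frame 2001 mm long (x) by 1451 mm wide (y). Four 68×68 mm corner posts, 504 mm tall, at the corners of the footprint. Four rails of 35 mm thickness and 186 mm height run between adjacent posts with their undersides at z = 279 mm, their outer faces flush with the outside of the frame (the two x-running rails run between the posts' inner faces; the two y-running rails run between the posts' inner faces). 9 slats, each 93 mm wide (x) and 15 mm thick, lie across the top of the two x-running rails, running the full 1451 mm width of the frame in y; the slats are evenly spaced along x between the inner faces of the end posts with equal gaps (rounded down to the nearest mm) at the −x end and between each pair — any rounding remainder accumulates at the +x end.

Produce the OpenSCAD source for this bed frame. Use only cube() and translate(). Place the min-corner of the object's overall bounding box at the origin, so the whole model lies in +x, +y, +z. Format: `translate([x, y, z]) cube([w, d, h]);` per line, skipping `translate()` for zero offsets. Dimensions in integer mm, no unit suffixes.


// slat z = rail_z + rail_h = 279 + 186 = 465
// slat gap = ⌊(1865 − 9·93) / 10⌋ = 102
cube([68, 68, 504]);
translate([0, 1383, 0]) cube([68, 68, 504]);
translate([1933, 0, 0]) cube([68, 68, 504]);
translate([1933, 1383, 0]) cube([68, 68, 504]);
translate([68, 0, 279]) cube([1865, 35, 186]);
translate([68, 1416, 279]) cube([1865, 35, 186]);
translate([0, 68, 279]) cube([35, 1315, 186]);
translate([1966, 68, 279]) cube([35, 1315, 186]);
translate([170, 0, 465]) cube([93, 1451, 15]);
translate([365, 0, 465]) cube([93, 1451, 15]);
translate([560, 0, 465]) cube([93, 1451, 15]);
translate([755, 0, 465]) cube([93, 1451, 15]);
translate([950, 0, 465]) cube([93, 1451, 15]);
translate([1145, 0, 465]) cube([93, 1451, 15]);
translate([1340, 0, 465]) cube([93, 1451, 15]);
translate([1535, 0, 465]) cube([93, 1451, 15]);
translate([1730, 0, 465]) cube([93, 1451, 15]);


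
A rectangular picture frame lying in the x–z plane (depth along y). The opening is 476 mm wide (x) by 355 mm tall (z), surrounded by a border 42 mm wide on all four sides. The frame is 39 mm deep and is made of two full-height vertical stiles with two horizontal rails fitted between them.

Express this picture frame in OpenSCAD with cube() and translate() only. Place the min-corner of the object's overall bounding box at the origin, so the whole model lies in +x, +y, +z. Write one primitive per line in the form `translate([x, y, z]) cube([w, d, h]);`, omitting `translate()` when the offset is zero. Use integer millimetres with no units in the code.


cube([42, 39, 439]);
translate([518, 0, 0]) cube([42, 39, 439]);
translate([42, 0, 0]) cube([476, 39, 42]);
translate([42, 0, 397]) cube([476, 39, 42]);


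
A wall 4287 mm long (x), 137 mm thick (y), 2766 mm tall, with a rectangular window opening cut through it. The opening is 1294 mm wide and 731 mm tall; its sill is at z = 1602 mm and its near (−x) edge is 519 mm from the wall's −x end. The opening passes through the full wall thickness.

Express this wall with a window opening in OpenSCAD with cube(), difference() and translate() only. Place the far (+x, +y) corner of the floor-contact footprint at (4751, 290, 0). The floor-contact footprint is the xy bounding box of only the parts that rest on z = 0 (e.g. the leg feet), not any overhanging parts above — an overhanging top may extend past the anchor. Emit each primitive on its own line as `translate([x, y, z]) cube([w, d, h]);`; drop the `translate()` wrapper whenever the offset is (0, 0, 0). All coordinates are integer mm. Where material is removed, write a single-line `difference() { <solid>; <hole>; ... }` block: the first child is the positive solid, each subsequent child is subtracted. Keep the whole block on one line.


difference() { translate([464, 153, 0]) cube([4287, 137, 2766]); translate([983, 153, 1602]) cube([1294, 137, 731]); }


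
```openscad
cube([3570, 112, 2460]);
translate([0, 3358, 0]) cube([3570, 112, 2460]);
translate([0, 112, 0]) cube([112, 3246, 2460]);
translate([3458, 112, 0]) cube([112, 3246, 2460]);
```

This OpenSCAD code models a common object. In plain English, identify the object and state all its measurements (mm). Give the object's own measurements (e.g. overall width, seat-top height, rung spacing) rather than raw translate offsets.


The wall frame of a small rectangular building: four walls, each 2460 mm tall and 112 mm thick, enclosing a footprint 3570 mm (x) by 3470 mm (y) outside-to-outside, with no floor or roof. The front and back walls (the −y and +y sides) span the full width; the two side walls fit between them.


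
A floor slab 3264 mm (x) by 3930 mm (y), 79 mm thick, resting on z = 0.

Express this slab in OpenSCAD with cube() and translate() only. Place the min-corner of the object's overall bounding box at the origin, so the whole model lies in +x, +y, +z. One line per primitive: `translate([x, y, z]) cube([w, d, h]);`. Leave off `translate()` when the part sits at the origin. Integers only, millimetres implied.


cube([3264, 3930, 79]);


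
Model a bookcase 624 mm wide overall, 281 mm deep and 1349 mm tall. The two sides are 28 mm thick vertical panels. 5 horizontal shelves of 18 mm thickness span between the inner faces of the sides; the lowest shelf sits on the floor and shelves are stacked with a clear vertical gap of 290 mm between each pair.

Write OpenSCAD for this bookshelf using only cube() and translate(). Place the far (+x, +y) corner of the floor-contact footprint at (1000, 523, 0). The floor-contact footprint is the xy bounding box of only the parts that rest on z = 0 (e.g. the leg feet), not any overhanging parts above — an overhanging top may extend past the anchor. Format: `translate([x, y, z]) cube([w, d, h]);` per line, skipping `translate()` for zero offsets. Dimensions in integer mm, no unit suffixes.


translate([376, 242, 0]) cube([28, 281, 1349]);
translate([972, 242, 0]) cube([28, 281, 1349]);
translate([404, 242, 0]) cube([568, 281, 18]);
translate([404, 242, 308]) cube([568, 281, 18]);
translate([404, 242, 616]) cube([568, 281, 18]);
translate([404, 242, 924]) cube([568, 281, 18]);
translate([404, 242, 1232]) cube([568, 281, 18]);


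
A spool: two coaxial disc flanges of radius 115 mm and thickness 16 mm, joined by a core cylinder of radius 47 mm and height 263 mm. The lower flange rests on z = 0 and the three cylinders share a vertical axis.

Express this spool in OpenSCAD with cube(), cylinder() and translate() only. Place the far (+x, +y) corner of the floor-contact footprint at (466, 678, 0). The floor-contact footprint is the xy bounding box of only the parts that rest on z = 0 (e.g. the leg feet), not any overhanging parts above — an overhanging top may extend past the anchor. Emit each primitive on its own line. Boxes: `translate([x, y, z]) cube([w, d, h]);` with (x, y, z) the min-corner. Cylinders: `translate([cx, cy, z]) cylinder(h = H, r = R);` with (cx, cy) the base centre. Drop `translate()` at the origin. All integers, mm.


translate([351, 563, 0]) cylinder(h = 16, r = 115);
translate([351, 563, 16]) cylinder(h = 263, r = 47);
translate([351, 563, 279]) cylinder(h = 16, r = 115);


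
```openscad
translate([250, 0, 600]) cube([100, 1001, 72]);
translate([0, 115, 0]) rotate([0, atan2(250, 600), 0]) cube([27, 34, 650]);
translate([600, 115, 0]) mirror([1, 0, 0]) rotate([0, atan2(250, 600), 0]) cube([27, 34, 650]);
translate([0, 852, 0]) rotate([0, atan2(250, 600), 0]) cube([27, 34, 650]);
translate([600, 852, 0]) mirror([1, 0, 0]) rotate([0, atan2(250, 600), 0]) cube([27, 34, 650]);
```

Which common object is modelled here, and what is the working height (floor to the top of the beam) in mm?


A sawhorse. The overall height is 672 mm.

A beam across two mirrored pairs of raked legs — a sawhorse. The beam's underside is at z = 600 (matching the legs' vertical rise in atan2(250, 600)) and the beam is 72 mm tall, so its top is at 600 + 72 = 672 mm. The raked legs top out at the beam's underside, so that is the highest point.


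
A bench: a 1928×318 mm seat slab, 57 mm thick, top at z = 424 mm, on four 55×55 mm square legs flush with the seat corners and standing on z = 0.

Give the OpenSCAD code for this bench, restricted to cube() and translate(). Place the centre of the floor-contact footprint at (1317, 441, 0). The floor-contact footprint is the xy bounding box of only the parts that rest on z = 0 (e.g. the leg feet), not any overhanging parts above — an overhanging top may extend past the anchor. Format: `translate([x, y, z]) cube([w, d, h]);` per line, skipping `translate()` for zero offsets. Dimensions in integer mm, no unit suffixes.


translate([353, 282, 367]) cube([1928, 318, 57]);
translate([353, 282, 0]) cube([55, 55, 367]);
translate([353, 545, 0]) cube([55, 55, 367]);
translate([2226, 282, 0]) cube([55, 55, 367]);
translate([2226, 545, 0]) cube([55, 55, 367]);


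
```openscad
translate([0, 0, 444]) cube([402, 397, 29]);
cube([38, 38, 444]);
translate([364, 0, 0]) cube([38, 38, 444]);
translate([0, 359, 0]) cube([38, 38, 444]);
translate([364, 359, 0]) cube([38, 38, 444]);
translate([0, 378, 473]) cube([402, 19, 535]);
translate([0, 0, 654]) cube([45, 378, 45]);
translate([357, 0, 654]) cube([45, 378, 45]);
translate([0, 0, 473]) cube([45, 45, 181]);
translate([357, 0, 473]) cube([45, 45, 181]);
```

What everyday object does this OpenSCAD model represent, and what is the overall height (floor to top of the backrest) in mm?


A chair. The overall height is 1008 mm.

A slab on four corner posts with a tall panel at the back — a chair. The seat slab sits at z = 444 with thickness 29, and the 535 mm backrest starts at the seat top, so the overall height is 444 + 29 + 535 = 1008 mm.


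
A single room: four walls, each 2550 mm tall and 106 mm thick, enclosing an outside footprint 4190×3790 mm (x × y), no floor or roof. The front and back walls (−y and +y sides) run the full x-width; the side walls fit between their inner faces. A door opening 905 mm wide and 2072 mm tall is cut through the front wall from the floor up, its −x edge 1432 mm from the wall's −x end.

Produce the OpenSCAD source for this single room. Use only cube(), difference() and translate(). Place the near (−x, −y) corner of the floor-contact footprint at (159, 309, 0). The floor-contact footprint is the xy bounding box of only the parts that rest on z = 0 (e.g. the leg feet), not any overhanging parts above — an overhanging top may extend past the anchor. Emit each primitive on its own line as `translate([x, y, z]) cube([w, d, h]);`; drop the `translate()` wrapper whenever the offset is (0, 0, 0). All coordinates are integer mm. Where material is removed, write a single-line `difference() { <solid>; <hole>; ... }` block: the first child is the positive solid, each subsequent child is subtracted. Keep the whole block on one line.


difference() { translate([159, 309, 0]) cube([4190, 106, 2550]); translate([1591, 309, 0]) cube([905, 106, 2072]); }
translate([159, 3993, 0]) cube([4190, 106, 2550]);
translate([159, 415, 0]) cube([106, 3578, 2550]);
translate([4243, 415, 0]) cube([106, 3578, 2550]);


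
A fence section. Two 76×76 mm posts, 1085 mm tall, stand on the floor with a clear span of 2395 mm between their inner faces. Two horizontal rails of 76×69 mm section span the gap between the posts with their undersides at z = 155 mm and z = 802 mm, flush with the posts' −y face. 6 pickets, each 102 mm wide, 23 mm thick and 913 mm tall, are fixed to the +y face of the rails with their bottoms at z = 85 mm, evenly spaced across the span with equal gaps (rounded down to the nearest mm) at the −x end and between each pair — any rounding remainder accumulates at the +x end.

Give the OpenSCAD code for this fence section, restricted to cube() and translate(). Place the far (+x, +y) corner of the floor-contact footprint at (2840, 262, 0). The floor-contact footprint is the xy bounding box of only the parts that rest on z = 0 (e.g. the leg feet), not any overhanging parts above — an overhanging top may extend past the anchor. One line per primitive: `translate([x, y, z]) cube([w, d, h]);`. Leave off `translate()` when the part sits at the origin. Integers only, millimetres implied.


translate([293, 186, 0]) cube([76, 76, 1085]);
translate([2764, 186, 0]) cube([76, 76, 1085]);
translate([369, 186, 155]) cube([2395, 76, 69]);
translate([369, 186, 802]) cube([2395, 76, 69]);
translate([623, 262, 85]) cube([102, 23, 913]);
translate([979, 262, 85]) cube([102, 23, 913]);
translate([1335, 262, 85]) cube([102, 23, 913]);
translate([1691, 262, 85]) cube([102, 23, 913]);
translate([2047, 262, 85]) cube([102, 23, 913]);
translate([2403, 262, 85]) cube([102, 23, 913]);


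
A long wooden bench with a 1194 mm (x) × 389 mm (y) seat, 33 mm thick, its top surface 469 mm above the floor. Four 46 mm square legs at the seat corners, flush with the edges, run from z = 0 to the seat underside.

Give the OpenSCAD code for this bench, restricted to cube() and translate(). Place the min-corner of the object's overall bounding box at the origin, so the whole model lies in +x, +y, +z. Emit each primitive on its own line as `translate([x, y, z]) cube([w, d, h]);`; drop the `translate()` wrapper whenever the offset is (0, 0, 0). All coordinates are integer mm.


translate([0, 0, 436]) cube([1194, 389, 33]);
cube([46, 46, 436]);
translate([0, 343, 0]) cube([46, 46, 436]);
translate([1148, 0, 0]) cube([46, 46, 436]);
translate([1148, 343, 0]) cube([46, 46, 436]);


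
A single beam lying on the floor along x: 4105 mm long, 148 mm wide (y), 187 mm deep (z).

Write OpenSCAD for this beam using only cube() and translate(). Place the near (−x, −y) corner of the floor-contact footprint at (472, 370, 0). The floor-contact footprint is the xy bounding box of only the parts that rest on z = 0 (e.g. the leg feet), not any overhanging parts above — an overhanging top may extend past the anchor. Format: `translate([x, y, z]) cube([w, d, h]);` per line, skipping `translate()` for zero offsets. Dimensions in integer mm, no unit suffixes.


translate([472, 370, 0]) cube([4105, 148, 187]);


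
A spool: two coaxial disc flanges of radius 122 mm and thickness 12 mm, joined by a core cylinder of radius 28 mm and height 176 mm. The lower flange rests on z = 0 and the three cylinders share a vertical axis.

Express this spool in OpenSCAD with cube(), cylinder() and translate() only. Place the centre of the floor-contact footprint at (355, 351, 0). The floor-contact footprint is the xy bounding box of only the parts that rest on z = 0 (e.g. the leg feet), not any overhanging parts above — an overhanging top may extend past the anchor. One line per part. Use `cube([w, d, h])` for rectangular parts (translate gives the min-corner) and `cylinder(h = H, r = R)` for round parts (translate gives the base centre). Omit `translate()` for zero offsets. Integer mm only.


translate([355, 351, 0]) cylinder(h = 12, r = 122);
translate([355, 351, 12]) cylinder(h = 176, r = 28);
translate([355, 351, 188]) cylinder(h = 12, r = 122);


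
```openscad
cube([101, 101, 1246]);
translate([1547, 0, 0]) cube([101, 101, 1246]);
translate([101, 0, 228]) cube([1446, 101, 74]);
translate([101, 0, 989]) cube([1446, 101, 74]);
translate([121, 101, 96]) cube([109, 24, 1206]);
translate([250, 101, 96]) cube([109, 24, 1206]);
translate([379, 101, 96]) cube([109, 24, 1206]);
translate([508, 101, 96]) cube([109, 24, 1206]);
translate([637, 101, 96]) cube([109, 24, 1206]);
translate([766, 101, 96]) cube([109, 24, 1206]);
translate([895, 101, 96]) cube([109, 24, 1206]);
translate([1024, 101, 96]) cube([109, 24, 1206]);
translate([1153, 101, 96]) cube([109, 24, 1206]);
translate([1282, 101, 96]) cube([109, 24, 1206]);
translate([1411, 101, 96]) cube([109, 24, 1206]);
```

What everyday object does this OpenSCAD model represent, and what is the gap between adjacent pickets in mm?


A fence section. The picket gap is 20 mm.

Two posts, two rails, 11 pickets — a fence section. Span 1446 mm holds 11 pickets of 109 mm with 12 equal gaps: ⌊(1446 − 11·109) / 12⌋ = 20 mm.


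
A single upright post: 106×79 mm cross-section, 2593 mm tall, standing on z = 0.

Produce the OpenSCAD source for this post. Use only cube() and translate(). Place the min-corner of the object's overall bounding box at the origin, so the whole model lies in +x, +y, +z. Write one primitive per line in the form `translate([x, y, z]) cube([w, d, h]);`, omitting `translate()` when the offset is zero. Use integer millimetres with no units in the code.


cube([106, 79, 2593]);


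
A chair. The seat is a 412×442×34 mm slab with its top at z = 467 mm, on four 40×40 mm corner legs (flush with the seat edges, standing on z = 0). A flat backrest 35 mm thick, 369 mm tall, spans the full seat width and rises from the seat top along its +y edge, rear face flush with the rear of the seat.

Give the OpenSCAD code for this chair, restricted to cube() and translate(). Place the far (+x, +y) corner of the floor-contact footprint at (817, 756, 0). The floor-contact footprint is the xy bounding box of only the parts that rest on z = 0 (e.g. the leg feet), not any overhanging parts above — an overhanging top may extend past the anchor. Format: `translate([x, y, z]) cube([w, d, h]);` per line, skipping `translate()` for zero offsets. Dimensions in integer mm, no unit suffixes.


// leg_h = 467 - 34 = 433
translate([405, 314, 433]) cube([412, 442, 34]);
translate([405, 314, 0]) cube([40, 40, 433]);
translate([777, 314, 0]) cube([40, 40, 433]);
translate([405, 716, 0]) cube([40, 40, 433]);
translate([777, 716, 0]) cube([40, 40, 433]);
translate([405, 721, 467]) cube([412, 35, 369]);


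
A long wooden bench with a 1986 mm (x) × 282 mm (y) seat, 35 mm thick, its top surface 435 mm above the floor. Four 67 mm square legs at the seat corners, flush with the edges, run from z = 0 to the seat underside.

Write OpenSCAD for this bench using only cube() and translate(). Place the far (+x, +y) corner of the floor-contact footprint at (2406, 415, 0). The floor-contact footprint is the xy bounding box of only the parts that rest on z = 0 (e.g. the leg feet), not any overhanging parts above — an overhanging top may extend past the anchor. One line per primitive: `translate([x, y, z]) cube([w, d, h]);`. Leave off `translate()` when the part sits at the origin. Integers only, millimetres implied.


translate([420, 133, 400]) cube([1986, 282, 35]);
translate([420, 133, 0]) cube([67, 67, 400]);
translate([420, 348, 0]) cube([67, 67, 400]);
translate([2339, 133, 0]) cube([67, 67, 400]);
translate([2339, 348, 0]) cube([67, 67, 400]);


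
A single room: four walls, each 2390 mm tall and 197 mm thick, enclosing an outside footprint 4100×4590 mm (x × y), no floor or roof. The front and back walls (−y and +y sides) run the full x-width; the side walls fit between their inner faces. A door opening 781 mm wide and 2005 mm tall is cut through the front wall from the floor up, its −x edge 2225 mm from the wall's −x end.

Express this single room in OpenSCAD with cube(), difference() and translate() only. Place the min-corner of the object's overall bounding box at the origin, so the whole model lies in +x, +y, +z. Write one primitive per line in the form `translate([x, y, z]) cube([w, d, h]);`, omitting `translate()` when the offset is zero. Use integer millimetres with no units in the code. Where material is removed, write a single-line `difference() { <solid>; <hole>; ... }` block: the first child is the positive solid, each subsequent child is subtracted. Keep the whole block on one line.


difference() { cube([4100, 197, 2390]); translate([2225, 0, 0]) cube([781, 197, 2005]); }
translate([0, 4393, 0]) cube([4100, 197, 2390]);
translate([0, 197, 0]) cube([197, 4196, 2390]);
translate([3903, 197, 0]) cube([197, 4196, 2390]);


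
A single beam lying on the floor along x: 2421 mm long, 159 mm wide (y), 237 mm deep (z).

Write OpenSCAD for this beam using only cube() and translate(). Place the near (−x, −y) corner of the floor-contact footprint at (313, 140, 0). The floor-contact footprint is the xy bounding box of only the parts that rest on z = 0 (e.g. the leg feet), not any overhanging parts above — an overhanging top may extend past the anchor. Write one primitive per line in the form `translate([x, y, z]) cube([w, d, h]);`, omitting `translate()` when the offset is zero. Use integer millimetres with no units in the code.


translate([313, 140, 0]) cube([2421, 159, 237]);


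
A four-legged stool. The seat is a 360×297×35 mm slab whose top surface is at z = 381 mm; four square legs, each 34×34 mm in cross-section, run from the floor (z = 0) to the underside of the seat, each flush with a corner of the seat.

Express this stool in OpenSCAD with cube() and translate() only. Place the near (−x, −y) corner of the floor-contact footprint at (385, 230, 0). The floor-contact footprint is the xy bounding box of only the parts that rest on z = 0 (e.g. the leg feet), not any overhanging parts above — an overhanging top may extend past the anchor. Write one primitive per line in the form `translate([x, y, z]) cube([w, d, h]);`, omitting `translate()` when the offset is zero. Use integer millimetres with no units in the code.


// leg_h = 381 - 35 = 346
translate([385, 230, 346]) cube([360, 297, 35]);
translate([385, 230, 0]) cube([34, 34, 346]);
translate([711, 230, 0]) cube([34, 34, 346]);
translate([385, 493, 0]) cube([34, 34, 346]);
translate([711, 493, 0]) cube([34, 34, 346]);


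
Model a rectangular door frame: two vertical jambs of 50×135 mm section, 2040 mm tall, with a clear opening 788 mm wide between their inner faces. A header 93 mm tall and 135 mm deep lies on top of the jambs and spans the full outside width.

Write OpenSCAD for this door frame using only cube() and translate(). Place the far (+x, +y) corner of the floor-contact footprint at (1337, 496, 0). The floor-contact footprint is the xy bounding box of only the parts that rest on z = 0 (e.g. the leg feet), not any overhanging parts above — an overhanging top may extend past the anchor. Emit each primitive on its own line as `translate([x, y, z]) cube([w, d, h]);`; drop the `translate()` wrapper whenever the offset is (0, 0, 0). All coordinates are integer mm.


translate([449, 361, 0]) cube([50, 135, 2040]);
translate([1287, 361, 0]) cube([50, 135, 2040]);
translate([449, 361, 2040]) cube([888, 135, 93]);


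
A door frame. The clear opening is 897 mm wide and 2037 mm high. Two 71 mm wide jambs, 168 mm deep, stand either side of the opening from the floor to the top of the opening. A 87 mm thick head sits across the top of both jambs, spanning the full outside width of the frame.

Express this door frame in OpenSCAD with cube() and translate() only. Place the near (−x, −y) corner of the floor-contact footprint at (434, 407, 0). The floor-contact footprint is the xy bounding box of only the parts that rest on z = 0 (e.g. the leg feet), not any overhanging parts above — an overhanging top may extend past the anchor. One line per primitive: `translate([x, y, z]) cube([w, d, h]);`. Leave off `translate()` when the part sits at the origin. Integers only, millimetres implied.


translate([434, 407, 0]) cube([71, 168, 2037]);
translate([1402, 407, 0]) cube([71, 168, 2037]);
translate([434, 407, 2037]) cube([1039, 168, 87]);
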